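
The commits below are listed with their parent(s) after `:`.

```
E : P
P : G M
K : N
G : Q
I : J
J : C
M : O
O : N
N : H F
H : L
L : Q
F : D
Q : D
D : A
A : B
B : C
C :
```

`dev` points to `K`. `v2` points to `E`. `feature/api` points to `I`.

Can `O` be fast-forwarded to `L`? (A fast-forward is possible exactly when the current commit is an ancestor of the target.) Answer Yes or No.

A fast-forward from O to L is possible iff O is an ancestor of L.
Ancestors of L: {A, B, C, D, L, Q}.
O is not among them, so fast-forward is not possible.

No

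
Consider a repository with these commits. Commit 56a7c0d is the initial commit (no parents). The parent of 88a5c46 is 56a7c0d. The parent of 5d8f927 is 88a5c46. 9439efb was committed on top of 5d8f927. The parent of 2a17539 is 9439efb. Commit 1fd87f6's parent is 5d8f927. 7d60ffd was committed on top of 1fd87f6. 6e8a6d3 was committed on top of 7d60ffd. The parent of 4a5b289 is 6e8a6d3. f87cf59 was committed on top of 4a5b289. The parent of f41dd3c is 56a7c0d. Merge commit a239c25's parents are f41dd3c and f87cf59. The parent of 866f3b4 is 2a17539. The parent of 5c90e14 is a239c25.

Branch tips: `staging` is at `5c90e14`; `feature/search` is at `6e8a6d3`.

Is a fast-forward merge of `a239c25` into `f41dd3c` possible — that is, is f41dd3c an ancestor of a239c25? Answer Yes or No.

Yes

A fast-forward from f41dd3c to a239c25 is possible iff f41dd3c is an ancestor of a239c25.
Ancestors of a239c25: {1fd87f6, 4a5b289, 56a7c0d, 5d8f927, 6e8a6d3, 7d60ffd, 88a5c46, a239c25, f41dd3c, f87cf59}.
f41dd3c is among them, so fast-forward is possible.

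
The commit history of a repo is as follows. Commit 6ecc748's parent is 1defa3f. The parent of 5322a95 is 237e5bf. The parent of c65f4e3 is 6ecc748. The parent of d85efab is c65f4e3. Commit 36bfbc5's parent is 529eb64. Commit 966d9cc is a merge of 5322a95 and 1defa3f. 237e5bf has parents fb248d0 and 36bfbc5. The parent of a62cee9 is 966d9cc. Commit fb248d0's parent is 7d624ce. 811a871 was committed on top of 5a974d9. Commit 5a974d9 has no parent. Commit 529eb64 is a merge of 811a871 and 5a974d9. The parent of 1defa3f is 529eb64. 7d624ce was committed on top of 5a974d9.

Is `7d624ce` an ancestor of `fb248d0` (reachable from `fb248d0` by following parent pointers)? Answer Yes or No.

Ancestors of fb248d0 (commits reachable by following parents): {5a974d9, 7d624ce, fb248d0}.
7d624ce is in that set, so it is an ancestor of fb248d0.

Yes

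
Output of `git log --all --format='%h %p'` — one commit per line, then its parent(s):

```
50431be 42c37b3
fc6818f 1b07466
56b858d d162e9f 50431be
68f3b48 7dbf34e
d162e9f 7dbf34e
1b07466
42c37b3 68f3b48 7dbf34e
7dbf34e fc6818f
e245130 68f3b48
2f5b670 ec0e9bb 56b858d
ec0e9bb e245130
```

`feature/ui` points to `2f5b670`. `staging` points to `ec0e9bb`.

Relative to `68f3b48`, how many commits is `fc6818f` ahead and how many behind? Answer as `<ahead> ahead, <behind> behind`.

0 ahead, 2 behind

Reachable from fc6818f: {1b07466, fc6818f}.
Reachable from 68f3b48: {1b07466, 68f3b48, 7dbf34e, fc6818f}.
Only in fc6818f's history (ahead): {} — 0.
Only in 68f3b48's history (behind): {68f3b48, 7dbf34e} — 2.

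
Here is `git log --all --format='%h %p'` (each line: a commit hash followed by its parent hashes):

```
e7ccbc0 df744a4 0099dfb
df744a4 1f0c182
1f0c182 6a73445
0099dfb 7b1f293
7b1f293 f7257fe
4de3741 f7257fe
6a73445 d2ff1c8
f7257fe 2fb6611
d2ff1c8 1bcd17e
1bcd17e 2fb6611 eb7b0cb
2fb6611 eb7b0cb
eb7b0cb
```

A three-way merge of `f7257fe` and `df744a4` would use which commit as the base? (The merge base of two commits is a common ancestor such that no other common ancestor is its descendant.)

2fb6611

Ancestors of f7257fe: {2fb6611, eb7b0cb, f7257fe}.
Ancestors of df744a4: {1bcd17e, 1f0c182, 2fb6611, 6a73445, d2ff1c8, df744a4, eb7b0cb}.
Common ancestors: {2fb6611, eb7b0cb}.
Among these, 2fb6611 is not an ancestor of any other common ancestor — it is the merge base.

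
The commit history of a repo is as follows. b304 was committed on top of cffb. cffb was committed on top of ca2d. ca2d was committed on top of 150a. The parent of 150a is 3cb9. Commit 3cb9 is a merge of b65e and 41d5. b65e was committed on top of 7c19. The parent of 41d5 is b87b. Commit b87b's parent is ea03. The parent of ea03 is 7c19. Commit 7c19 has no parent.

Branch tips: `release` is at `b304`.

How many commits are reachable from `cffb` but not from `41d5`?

5

Reachable from cffb: {150a, 3cb9, 41d5, 7c19, b65e, b87b, ca2d, cffb, ea03}.
Reachable from 41d5: {41d5, 7c19, b87b, ea03}.
In cffb's history but not 41d5's: {150a, 3cb9, b65e, ca2d, cffb} — 5 commits.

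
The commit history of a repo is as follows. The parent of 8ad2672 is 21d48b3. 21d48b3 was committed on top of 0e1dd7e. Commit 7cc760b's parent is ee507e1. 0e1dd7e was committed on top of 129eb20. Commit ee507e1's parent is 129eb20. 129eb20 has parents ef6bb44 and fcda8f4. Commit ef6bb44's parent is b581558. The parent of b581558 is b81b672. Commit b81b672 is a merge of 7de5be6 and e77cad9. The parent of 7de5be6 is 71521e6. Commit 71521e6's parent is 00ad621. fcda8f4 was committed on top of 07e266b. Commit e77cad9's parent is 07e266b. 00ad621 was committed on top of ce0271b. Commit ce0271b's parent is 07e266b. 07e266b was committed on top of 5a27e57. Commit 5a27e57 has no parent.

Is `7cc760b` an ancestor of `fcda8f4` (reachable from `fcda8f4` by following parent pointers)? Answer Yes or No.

Ancestors of fcda8f4: {07e266b, 5a27e57, fcda8f4}.
7cc760b is not in that set, so it is not an ancestor of fcda8f4.

No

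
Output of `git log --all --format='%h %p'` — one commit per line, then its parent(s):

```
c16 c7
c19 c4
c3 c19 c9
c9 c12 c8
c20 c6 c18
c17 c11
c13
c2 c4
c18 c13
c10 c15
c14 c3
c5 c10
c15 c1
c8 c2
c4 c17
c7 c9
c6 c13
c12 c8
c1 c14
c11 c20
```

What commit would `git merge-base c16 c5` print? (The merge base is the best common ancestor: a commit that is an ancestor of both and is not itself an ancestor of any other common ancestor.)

c9

Ancestors of c16: {c11, c12, c13, c16, c17, c18, c2, c20, c4, c6, c7, c8, c9}.
Ancestors of c5: {c1, c10, c11, c12, c13, c14, c15, c17, c18, c19, c2, c20, c3, c4, c5, c6, c8, c9}.
Common ancestors: {c11, c12, c13, c17, c18, c2, c20, c4, c6, c8, c9}.
Among these, c9 is not an ancestor of any other common ancestor — it is the merge base.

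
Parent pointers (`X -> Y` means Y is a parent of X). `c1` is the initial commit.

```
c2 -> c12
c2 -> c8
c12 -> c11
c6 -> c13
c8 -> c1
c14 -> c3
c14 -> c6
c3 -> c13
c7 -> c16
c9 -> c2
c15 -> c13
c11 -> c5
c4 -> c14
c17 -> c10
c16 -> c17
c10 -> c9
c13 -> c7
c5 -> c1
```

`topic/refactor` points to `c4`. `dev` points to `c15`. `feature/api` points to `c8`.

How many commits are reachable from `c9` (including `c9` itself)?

7

Walking parent pointers from c9: reachable set = {c1, c11, c12, c2, c5, c8, c9}.
That is 7 commits.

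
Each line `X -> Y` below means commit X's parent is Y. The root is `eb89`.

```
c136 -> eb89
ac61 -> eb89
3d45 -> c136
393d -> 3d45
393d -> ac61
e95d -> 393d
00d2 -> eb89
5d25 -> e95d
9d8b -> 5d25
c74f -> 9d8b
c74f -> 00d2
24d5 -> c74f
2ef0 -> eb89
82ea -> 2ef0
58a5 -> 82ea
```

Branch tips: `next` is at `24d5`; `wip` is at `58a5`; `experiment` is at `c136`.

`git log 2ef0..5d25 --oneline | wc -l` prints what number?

Reachable from 5d25: {393d, 3d45, 5d25, ac61, c136, e95d, eb89}.
Reachable from 2ef0: {2ef0, eb89}.
In 5d25's history but not 2ef0's: {393d, 3d45, 5d25, ac61, c136, e95d} — 6 commits.

6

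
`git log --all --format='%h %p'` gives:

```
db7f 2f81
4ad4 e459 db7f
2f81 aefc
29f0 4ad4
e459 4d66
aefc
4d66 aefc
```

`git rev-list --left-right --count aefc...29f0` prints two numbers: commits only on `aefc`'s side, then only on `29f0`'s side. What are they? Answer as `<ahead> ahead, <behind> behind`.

Reachable from aefc: {aefc}.
Reachable from 29f0: {29f0, 2f81, 4ad4, 4d66, aefc, db7f, e459}.
Only in aefc's history (ahead): {} — 0.
Only in 29f0's history (behind): {29f0, 2f81, 4ad4, 4d66, db7f, e459} — 6.

0 ahead, 6 behind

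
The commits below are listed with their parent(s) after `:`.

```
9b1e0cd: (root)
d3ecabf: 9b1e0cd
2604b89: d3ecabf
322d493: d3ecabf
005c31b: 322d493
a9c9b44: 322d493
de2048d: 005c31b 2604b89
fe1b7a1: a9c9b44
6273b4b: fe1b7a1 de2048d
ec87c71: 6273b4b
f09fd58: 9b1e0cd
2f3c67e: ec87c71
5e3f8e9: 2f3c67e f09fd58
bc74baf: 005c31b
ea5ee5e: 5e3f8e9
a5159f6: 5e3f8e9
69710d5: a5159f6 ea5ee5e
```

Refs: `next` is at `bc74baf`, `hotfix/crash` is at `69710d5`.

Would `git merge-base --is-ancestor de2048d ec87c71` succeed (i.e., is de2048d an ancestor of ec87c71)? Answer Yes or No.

Ancestors of ec87c71 (commits reachable by following parents): {005c31b, 2604b89, 322d493, 6273b4b, 9b1e0cd, a9c9b44, d3ecabf, de2048d, ec87c71, fe1b7a1}.
de2048d is in that set, so it is an ancestor of ec87c71.

Yes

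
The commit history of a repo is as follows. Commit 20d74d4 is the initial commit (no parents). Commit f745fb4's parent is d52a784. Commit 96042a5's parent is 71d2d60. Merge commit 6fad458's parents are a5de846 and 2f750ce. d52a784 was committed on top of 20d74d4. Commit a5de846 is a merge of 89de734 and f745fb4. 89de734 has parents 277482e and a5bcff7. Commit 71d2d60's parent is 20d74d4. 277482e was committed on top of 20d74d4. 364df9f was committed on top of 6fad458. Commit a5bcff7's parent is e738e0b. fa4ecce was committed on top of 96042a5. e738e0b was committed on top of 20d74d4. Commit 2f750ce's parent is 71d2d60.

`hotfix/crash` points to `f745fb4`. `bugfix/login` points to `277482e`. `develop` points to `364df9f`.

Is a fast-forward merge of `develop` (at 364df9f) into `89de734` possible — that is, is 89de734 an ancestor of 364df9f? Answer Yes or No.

Yes

A fast-forward from 89de734 to 364df9f is possible iff 89de734 is an ancestor of 364df9f.
Ancestors of 364df9f: {20d74d4, 277482e, 2f750ce, 364df9f, 6fad458, 71d2d60, 89de734, a5bcff7, a5de846, d52a784, e738e0b, f745fb4}.
89de734 is among them, so fast-forward is possible.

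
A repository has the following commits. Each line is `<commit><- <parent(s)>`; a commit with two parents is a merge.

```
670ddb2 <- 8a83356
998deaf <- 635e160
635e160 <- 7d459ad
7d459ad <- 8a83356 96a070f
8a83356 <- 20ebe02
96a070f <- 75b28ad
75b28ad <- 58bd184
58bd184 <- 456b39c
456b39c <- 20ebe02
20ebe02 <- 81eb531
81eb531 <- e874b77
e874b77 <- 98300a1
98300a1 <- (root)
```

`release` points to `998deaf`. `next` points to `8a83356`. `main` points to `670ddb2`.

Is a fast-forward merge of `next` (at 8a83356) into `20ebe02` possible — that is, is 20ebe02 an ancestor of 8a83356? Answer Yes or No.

A fast-forward from 20ebe02 to 8a83356 is possible iff 20ebe02 is an ancestor of 8a83356.
Ancestors of 8a83356: {20ebe02, 81eb531, 8a83356, 98300a1, e874b77}.
20ebe02 is among them, so fast-forward is possible.

Yes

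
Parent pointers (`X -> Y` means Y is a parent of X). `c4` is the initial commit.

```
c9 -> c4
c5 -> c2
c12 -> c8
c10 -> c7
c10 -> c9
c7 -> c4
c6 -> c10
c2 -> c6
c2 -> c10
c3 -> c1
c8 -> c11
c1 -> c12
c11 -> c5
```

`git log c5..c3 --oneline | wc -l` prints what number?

5

Reachable from c3: {c1, c10, c11, c12, c2, c3, c4, c5, c6, c7, c8, c9}.
Reachable from c5: {c10, c2, c4, c5, c6, c7, c9}.
In c3's history but not c5's: {c1, c11, c12, c3, c8} — 5 commits.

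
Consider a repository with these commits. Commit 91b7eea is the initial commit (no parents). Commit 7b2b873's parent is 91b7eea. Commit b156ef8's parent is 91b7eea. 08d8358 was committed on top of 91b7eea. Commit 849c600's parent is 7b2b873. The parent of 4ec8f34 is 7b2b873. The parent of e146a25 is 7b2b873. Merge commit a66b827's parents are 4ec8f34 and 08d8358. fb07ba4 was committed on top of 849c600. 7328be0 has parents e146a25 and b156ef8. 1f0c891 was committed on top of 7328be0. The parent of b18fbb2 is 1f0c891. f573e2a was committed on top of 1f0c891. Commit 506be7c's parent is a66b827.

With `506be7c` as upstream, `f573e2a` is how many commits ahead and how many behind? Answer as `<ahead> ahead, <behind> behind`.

Reachable from f573e2a: {1f0c891, 7328be0, 7b2b873, 91b7eea, b156ef8, e146a25, f573e2a}.
Reachable from 506be7c: {08d8358, 4ec8f34, 506be7c, 7b2b873, 91b7eea, a66b827}.
Only in f573e2a's history (ahead): {1f0c891, 7328be0, b156ef8, e146a25, f573e2a} — 5.
Only in 506be7c's history (behind): {08d8358, 4ec8f34, 506be7c, a66b827} — 4.

5 ahead, 4 behind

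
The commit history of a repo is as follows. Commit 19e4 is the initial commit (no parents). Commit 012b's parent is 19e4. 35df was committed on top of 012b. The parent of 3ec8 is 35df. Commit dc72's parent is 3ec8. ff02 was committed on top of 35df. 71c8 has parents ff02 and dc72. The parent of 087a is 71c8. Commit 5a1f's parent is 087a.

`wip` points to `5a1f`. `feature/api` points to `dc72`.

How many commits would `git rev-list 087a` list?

Walking parent pointers from 087a: reachable set = {012b, 087a, 19e4, 35df, 3ec8, 71c8, dc72, ff02}.
That is 8 commits.

8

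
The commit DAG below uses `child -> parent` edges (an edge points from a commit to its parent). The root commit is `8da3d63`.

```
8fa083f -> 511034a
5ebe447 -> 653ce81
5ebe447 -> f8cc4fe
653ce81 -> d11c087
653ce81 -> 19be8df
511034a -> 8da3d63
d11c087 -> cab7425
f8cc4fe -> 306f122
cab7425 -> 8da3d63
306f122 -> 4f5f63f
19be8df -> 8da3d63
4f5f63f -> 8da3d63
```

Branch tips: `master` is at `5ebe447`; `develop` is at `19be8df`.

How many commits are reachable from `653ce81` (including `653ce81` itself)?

Walking parent pointers from 653ce81: reachable set = {19be8df, 653ce81, 8da3d63, cab7425, d11c087}.
That is 5 commits.

5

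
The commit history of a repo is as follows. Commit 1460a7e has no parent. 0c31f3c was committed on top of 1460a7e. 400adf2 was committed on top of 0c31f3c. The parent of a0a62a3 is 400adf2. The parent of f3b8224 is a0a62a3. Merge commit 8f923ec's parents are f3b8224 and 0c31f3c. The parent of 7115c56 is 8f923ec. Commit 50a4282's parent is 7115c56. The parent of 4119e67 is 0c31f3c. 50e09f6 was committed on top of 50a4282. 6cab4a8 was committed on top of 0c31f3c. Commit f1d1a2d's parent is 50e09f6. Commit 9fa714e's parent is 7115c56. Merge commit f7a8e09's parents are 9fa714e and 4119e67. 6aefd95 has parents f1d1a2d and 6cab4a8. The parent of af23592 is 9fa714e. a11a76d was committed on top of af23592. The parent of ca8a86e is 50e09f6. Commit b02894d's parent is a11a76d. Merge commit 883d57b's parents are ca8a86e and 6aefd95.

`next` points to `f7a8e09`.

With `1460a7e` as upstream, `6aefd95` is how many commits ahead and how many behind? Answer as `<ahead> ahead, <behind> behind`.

Reachable from 6aefd95: {0c31f3c, 1460a7e, 400adf2, 50a4282, 50e09f6, 6aefd95, 6cab4a8, 7115c56, 8f923ec, a0a62a3, f1d1a2d, f3b8224}.
Reachable from 1460a7e: {1460a7e}.
Only in 6aefd95's history (ahead): {0c31f3c, 400adf2, 50a4282, 50e09f6, 6aefd95, 6cab4a8, 7115c56, 8f923ec, a0a62a3, f1d1a2d, f3b8224} — 11.
Only in 1460a7e's history (behind): {} — 0.

11 ahead, 0 behind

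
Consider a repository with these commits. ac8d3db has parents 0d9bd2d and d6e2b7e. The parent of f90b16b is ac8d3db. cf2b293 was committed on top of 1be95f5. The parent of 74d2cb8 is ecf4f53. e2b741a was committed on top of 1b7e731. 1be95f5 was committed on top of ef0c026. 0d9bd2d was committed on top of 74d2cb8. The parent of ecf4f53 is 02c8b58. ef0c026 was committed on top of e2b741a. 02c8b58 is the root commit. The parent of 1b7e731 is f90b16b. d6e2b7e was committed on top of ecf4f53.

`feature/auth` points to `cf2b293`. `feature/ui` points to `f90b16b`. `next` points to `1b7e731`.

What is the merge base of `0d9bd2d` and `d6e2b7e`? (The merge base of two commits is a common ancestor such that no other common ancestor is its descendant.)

Ancestors of 0d9bd2d: {02c8b58, 0d9bd2d, 74d2cb8, ecf4f53}.
Ancestors of d6e2b7e: {02c8b58, d6e2b7e, ecf4f53}.
Common ancestors: {02c8b58, ecf4f53}.
Among these, ecf4f53 is not an ancestor of any other common ancestor — it is the merge base.

ecf4f53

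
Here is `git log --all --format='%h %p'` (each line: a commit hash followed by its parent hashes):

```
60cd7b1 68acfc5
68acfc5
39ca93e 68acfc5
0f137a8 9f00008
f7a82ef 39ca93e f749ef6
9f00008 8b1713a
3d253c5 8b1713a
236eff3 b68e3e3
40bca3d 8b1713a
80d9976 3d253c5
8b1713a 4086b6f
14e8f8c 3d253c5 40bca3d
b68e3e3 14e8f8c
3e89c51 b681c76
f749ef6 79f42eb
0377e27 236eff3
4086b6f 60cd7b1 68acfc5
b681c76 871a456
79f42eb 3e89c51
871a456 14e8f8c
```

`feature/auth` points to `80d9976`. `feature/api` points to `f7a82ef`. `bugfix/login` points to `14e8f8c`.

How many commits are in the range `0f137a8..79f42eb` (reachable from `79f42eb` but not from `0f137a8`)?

7

Reachable from 79f42eb: {14e8f8c, 3d253c5, 3e89c51, 4086b6f, 40bca3d, 60cd7b1, 68acfc5, 79f42eb, 871a456, 8b1713a, b681c76}.
Reachable from 0f137a8: {0f137a8, 4086b6f, 60cd7b1, 68acfc5, 8b1713a, 9f00008}.
In 79f42eb's history but not 0f137a8's: {14e8f8c, 3d253c5, 3e89c51, 40bca3d, 79f42eb, 871a456, b681c76} — 7 commits.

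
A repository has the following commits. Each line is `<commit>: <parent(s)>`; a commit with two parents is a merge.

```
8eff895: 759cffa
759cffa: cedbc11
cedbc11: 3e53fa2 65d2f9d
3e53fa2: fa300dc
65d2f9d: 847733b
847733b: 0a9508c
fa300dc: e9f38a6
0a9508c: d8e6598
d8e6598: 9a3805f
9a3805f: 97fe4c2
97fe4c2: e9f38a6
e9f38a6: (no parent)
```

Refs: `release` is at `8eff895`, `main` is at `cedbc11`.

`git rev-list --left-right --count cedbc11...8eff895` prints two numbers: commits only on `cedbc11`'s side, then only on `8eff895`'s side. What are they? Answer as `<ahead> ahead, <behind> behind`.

0 ahead, 2 behind

Reachable from cedbc11: {0a9508c, 3e53fa2, 65d2f9d, 847733b, 97fe4c2, 9a3805f, cedbc11, d8e6598, e9f38a6, fa300dc}.
Reachable from 8eff895: {0a9508c, 3e53fa2, 65d2f9d, 759cffa, 847733b, 8eff895, 97fe4c2, 9a3805f, cedbc11, d8e6598, e9f38a6, fa300dc}.
Only in cedbc11's history (ahead): {} — 0.
Only in 8eff895's history (behind): {759cffa, 8eff895} — 2.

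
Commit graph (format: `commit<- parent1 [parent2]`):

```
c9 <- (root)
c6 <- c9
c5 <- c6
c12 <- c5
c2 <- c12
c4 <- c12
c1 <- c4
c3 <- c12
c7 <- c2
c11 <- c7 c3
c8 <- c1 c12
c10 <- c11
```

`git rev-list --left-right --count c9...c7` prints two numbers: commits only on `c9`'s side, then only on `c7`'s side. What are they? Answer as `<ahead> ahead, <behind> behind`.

0 ahead, 5 behind

Reachable from c9: {c9}.
Reachable from c7: {c12, c2, c5, c6, c7, c9}.
Only in c9's history (ahead): {} — 0.
Only in c7's history (behind): {c12, c2, c5, c6, c7} — 5.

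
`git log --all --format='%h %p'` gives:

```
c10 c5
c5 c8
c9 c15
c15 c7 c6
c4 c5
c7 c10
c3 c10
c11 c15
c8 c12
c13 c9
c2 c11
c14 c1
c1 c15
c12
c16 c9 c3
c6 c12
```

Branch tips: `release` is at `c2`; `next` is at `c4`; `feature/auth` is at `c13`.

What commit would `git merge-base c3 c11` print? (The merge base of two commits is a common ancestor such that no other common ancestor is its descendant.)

Ancestors of c3: {c10, c12, c3, c5, c8}.
Ancestors of c11: {c10, c11, c12, c15, c5, c6, c7, c8}.
Common ancestors: {c10, c12, c5, c8}.
Among these, c10 is not an ancestor of any other common ancestor — it is the merge base.

c10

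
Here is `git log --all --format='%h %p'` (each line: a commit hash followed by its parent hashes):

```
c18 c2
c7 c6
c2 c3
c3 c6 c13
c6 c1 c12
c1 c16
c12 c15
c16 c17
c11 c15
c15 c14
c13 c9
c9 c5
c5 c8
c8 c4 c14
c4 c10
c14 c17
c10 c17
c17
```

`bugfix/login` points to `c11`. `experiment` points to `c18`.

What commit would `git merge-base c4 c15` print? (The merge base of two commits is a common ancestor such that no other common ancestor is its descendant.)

Ancestors of c4: {c10, c17, c4}.
Ancestors of c15: {c14, c15, c17}.
Common ancestors: {c17}.
The only common ancestor is c17, so it is the merge base.

c17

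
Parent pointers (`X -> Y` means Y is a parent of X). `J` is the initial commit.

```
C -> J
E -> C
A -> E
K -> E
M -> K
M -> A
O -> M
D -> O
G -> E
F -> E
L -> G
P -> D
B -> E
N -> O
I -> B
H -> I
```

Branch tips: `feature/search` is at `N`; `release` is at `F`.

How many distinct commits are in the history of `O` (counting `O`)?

Walking parent pointers from O: reachable set = {A, C, E, J, K, M, O}.
That is 7 commits.

7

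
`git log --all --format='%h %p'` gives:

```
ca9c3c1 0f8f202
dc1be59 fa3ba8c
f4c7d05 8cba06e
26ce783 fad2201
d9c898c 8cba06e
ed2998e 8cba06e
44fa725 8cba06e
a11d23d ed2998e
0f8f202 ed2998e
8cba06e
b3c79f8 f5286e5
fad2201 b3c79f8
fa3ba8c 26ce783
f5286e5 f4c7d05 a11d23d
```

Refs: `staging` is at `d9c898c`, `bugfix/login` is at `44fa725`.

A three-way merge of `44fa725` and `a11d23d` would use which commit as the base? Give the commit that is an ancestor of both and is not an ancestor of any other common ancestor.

8cba06e

Ancestors of 44fa725: {44fa725, 8cba06e}.
Ancestors of a11d23d: {8cba06e, a11d23d, ed2998e}.
Common ancestors: {8cba06e}.
The only common ancestor is 8cba06e, so it is the merge base.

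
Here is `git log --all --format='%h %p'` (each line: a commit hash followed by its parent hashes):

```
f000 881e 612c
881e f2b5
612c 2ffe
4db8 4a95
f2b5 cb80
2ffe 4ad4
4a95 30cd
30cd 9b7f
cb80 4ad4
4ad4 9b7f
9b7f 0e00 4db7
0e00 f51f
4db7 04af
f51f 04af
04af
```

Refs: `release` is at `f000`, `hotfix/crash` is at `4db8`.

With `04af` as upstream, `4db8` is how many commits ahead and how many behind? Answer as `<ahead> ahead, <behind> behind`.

Reachable from 4db8: {04af, 0e00, 30cd, 4a95, 4db7, 4db8, 9b7f, f51f}.
Reachable from 04af: {04af}.
Only in 4db8's history (ahead): {0e00, 30cd, 4a95, 4db7, 4db8, 9b7f, f51f} — 7.
Only in 04af's history (behind): {} — 0.

7 ahead, 0 behind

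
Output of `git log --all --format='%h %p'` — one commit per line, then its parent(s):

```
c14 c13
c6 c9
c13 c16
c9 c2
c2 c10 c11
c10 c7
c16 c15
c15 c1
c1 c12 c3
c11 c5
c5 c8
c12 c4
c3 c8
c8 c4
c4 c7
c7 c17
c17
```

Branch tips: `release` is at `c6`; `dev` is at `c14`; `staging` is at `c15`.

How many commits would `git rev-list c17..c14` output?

10

Reachable from c14: {c1, c12, c13, c14, c15, c16, c17, c3, c4, c7, c8}.
Reachable from c17: {c17}.
In c14's history but not c17's: {c1, c12, c13, c14, c15, c16, c3, c4, c7, c8} — 10 commits.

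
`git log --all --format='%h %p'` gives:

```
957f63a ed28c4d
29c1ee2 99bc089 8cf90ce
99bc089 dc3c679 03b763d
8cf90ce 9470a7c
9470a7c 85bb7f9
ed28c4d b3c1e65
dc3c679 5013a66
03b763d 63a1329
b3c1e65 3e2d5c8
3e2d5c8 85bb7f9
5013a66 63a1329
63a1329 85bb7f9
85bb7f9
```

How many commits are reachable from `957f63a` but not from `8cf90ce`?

4

Reachable from 957f63a: {3e2d5c8, 85bb7f9, 957f63a, b3c1e65, ed28c4d}.
Reachable from 8cf90ce: {85bb7f9, 8cf90ce, 9470a7c}.
In 957f63a's history but not 8cf90ce's: {3e2d5c8, 957f63a, b3c1e65, ed28c4d} — 4 commits.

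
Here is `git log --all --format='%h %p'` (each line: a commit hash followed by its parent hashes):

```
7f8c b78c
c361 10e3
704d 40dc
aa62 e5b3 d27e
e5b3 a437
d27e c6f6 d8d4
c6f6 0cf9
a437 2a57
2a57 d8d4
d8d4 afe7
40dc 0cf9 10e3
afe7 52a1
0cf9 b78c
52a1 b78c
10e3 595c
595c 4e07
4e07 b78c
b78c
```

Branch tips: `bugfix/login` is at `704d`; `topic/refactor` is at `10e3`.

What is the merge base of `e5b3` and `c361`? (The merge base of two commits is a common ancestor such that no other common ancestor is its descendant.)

b78c

Ancestors of e5b3: {2a57, 52a1, a437, afe7, b78c, d8d4, e5b3}.
Ancestors of c361: {10e3, 4e07, 595c, b78c, c361}.
Common ancestors: {b78c}.
The only common ancestor is b78c, so it is the merge base.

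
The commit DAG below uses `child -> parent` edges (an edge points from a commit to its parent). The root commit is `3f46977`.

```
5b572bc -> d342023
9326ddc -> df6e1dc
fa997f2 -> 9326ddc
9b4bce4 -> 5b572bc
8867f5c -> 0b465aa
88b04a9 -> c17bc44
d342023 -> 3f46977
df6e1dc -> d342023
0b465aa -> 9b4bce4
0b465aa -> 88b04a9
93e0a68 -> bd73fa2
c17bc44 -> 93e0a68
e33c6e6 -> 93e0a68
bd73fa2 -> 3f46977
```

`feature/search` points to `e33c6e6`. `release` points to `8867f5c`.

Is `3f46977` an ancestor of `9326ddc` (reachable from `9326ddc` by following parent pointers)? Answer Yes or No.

Ancestors of 9326ddc (commits reachable by following parents): {3f46977, 9326ddc, d342023, df6e1dc}.
3f46977 is in that set, so it is an ancestor of 9326ddc.

Yes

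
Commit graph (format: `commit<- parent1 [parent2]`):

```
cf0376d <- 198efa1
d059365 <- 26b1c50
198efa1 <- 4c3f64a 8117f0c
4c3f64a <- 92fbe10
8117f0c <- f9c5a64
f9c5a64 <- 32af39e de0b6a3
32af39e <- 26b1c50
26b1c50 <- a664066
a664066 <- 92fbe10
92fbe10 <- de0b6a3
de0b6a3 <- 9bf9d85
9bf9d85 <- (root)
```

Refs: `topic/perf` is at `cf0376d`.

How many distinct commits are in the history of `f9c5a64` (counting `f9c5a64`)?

Walking parent pointers from f9c5a64: reachable set = {26b1c50, 32af39e, 92fbe10, 9bf9d85, a664066, de0b6a3, f9c5a64}.
That is 7 commits.

7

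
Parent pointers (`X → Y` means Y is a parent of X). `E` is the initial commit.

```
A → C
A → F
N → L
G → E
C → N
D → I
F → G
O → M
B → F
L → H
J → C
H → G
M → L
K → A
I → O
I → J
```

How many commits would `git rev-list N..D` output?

6

Reachable from D: {C, D, E, G, H, I, J, L, M, N, O}.
Reachable from N: {E, G, H, L, N}.
In D's history but not N's: {C, D, I, J, M, O} — 6 commits.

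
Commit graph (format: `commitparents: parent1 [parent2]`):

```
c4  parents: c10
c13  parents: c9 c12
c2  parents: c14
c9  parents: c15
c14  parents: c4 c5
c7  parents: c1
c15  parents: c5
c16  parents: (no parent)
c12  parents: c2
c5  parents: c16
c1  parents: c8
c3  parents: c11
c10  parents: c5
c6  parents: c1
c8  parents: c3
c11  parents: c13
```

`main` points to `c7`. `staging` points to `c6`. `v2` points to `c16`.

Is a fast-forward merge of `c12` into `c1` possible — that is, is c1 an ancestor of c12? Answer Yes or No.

A fast-forward from c1 to c12 is possible iff c1 is an ancestor of c12.
Ancestors of c12: {c10, c12, c14, c16, c2, c4, c5}.
c1 is not among them, so fast-forward is not possible.

No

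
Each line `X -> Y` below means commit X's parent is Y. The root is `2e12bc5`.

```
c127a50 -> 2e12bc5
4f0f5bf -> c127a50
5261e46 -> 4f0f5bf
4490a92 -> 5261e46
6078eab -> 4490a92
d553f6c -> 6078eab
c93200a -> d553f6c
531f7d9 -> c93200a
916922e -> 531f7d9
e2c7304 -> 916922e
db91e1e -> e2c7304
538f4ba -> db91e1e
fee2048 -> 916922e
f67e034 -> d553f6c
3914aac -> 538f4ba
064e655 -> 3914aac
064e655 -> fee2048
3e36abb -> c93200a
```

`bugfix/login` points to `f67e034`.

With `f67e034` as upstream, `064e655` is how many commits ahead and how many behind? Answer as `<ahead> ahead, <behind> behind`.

Reachable from 064e655: {064e655, 2e12bc5, 3914aac, 4490a92, 4f0f5bf, 5261e46, 531f7d9, 538f4ba, 6078eab, 916922e, c127a50, c93200a, d553f6c, db91e1e, e2c7304, fee2048}.
Reachable from f67e034: {2e12bc5, 4490a92, 4f0f5bf, 5261e46, 6078eab, c127a50, d553f6c, f67e034}.
Only in 064e655's history (ahead): {064e655, 3914aac, 531f7d9, 538f4ba, 916922e, c93200a, db91e1e, e2c7304, fee2048} — 9.
Only in f67e034's history (behind): {f67e034} — 1.

9 ahead, 1 behind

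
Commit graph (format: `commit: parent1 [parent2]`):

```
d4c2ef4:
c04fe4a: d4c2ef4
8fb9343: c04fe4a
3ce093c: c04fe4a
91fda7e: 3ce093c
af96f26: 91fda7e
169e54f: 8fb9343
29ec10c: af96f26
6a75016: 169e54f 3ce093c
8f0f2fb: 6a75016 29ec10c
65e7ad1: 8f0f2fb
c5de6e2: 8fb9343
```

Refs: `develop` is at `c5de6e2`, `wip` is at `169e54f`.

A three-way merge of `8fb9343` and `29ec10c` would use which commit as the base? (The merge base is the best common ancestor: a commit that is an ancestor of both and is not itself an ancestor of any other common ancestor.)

Ancestors of 8fb9343: {8fb9343, c04fe4a, d4c2ef4}.
Ancestors of 29ec10c: {29ec10c, 3ce093c, 91fda7e, af96f26, c04fe4a, d4c2ef4}.
Common ancestors: {c04fe4a, d4c2ef4}.
Among these, c04fe4a is not an ancestor of any other common ancestor — it is the merge base.

c04fe4a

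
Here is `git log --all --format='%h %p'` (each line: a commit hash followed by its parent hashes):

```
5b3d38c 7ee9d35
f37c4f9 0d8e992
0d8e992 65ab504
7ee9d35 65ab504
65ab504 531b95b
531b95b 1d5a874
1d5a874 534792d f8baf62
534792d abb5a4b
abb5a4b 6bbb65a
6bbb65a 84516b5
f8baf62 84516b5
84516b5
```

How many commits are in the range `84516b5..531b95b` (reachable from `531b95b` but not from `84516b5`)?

6

Reachable from 531b95b: {1d5a874, 531b95b, 534792d, 6bbb65a, 84516b5, abb5a4b, f8baf62}.
Reachable from 84516b5: {84516b5}.
In 531b95b's history but not 84516b5's: {1d5a874, 531b95b, 534792d, 6bbb65a, abb5a4b, f8baf62} — 6 commits.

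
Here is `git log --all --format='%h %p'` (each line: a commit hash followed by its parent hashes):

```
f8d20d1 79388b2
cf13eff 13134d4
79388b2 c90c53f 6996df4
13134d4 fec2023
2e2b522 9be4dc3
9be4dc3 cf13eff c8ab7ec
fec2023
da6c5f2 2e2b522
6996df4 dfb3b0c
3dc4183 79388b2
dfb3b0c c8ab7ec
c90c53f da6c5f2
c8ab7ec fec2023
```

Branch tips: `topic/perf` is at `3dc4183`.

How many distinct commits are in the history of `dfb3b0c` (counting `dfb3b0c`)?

Walking parent pointers from dfb3b0c: reachable set = {c8ab7ec, dfb3b0c, fec2023}.
That is 3 commits.

3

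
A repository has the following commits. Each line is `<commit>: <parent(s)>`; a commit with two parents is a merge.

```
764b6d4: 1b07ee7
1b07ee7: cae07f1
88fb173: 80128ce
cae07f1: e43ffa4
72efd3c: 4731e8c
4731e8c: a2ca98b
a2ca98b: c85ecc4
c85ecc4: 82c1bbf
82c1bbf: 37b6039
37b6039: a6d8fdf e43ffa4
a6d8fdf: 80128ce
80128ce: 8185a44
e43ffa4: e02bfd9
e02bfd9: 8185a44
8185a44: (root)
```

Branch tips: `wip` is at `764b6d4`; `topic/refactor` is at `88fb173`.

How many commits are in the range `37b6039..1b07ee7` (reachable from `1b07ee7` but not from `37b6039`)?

2

Reachable from 1b07ee7: {1b07ee7, 8185a44, cae07f1, e02bfd9, e43ffa4}.
Reachable from 37b6039: {37b6039, 80128ce, 8185a44, a6d8fdf, e02bfd9, e43ffa4}.
In 1b07ee7's history but not 37b6039's: {1b07ee7, cae07f1} — 2 commits.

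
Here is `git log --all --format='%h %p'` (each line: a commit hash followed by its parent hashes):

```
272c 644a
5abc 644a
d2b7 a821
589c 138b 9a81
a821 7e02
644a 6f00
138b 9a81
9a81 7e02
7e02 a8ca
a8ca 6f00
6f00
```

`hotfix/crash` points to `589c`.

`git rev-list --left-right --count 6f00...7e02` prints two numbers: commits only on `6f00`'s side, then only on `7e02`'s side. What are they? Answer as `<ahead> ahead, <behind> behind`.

0 ahead, 2 behind

Reachable from 6f00: {6f00}.
Reachable from 7e02: {6f00, 7e02, a8ca}.
Only in 6f00's history (ahead): {} — 0.
Only in 7e02's history (behind): {7e02, a8ca} — 2.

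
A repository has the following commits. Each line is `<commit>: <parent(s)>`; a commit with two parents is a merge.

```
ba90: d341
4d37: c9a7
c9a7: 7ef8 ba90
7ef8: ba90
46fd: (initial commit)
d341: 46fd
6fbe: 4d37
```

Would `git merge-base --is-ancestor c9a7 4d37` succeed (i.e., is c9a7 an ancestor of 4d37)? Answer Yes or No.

Yes

Ancestors of 4d37 (commits reachable by following parents): {46fd, 4d37, 7ef8, ba90, c9a7, d341}.
c9a7 is in that set, so it is an ancestor of 4d37.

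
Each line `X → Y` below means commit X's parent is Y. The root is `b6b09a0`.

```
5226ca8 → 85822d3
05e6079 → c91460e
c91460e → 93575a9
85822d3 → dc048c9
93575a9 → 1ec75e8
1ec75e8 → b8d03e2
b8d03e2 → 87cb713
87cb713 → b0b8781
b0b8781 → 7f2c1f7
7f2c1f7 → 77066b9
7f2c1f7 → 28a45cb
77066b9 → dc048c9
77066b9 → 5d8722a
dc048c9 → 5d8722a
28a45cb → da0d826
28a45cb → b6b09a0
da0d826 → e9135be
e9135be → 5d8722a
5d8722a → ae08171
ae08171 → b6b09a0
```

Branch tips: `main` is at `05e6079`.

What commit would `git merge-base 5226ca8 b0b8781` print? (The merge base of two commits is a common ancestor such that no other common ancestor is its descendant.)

Ancestors of 5226ca8: {5226ca8, 5d8722a, 85822d3, ae08171, b6b09a0, dc048c9}.
Ancestors of b0b8781: {28a45cb, 5d8722a, 77066b9, 7f2c1f7, ae08171, b0b8781, b6b09a0, da0d826, dc048c9, e9135be}.
Common ancestors: {5d8722a, ae08171, b6b09a0, dc048c9}.
Among these, dc048c9 is not an ancestor of any other common ancestor — it is the merge base.

dc048c9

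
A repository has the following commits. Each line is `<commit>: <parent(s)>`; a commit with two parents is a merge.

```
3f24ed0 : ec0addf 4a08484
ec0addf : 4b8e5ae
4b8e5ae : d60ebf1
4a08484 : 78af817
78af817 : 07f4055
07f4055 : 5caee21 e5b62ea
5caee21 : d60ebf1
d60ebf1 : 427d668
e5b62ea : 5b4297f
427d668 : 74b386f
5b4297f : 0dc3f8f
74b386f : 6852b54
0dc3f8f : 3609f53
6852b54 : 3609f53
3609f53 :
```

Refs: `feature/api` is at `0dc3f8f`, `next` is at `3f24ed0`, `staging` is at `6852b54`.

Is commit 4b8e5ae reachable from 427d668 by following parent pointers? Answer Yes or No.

No

Ancestors of 427d668: {3609f53, 427d668, 6852b54, 74b386f}.
4b8e5ae is not in that set, so it is not an ancestor of 427d668.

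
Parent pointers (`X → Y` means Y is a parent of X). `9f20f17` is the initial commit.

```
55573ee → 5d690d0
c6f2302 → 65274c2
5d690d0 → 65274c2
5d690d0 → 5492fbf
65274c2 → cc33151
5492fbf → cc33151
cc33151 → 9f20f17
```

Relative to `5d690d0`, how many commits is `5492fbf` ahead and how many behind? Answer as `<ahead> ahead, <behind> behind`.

Reachable from 5492fbf: {5492fbf, 9f20f17, cc33151}.
Reachable from 5d690d0: {5492fbf, 5d690d0, 65274c2, 9f20f17, cc33151}.
Only in 5492fbf's history (ahead): {} — 0.
Only in 5d690d0's history (behind): {5d690d0, 65274c2} — 2.

0 ahead, 2 behind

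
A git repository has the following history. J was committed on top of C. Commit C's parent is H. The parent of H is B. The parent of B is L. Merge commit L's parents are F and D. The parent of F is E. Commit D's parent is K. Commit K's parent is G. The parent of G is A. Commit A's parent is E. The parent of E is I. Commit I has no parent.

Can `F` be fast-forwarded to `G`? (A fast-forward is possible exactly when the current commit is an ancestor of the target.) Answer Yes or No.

No

A fast-forward from F to G is possible iff F is an ancestor of G.
Ancestors of G: {A, E, G, I}.
F is not among them, so fast-forward is not possible.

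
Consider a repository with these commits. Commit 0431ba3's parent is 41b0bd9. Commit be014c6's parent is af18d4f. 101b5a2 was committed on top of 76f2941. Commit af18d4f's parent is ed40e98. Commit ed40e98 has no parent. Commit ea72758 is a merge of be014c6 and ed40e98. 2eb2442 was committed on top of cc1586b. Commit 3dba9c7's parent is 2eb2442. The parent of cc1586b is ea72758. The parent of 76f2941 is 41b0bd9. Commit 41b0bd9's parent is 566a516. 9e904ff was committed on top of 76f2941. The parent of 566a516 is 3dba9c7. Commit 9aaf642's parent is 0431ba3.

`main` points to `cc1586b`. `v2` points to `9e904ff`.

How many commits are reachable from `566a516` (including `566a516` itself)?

Walking parent pointers from 566a516: reachable set = {2eb2442, 3dba9c7, 566a516, af18d4f, be014c6, cc1586b, ea72758, ed40e98}.
That is 8 commits.

8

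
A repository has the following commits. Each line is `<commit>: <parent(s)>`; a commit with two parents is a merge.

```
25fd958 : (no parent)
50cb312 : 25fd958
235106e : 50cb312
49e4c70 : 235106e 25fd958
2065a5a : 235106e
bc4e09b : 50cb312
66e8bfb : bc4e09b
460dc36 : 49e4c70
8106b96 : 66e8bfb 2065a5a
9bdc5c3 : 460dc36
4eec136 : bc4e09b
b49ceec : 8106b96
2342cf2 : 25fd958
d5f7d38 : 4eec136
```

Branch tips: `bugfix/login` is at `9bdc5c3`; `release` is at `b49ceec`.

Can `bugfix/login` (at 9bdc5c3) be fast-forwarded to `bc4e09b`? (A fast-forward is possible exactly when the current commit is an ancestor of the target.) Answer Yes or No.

A fast-forward from 9bdc5c3 to bc4e09b is possible iff 9bdc5c3 is an ancestor of bc4e09b.
Ancestors of bc4e09b: {25fd958, 50cb312, bc4e09b}.
9bdc5c3 is not among them, so fast-forward is not possible.

No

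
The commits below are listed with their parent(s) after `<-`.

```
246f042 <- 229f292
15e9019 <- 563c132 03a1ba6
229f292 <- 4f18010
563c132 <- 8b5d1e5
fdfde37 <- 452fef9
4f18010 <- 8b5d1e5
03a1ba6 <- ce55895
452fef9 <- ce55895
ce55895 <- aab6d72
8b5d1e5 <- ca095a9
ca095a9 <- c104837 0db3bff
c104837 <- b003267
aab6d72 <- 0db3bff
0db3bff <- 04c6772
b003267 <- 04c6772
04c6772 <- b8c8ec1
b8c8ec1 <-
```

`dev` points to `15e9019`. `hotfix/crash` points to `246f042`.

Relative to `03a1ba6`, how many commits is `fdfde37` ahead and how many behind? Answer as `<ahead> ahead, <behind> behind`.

2 ahead, 1 behind

Reachable from fdfde37: {04c6772, 0db3bff, 452fef9, aab6d72, b8c8ec1, ce55895, fdfde37}.
Reachable from 03a1ba6: {03a1ba6, 04c6772, 0db3bff, aab6d72, b8c8ec1, ce55895}.
Only in fdfde37's history (ahead): {452fef9, fdfde37} — 2.
Only in 03a1ba6's history (behind): {03a1ba6} — 1.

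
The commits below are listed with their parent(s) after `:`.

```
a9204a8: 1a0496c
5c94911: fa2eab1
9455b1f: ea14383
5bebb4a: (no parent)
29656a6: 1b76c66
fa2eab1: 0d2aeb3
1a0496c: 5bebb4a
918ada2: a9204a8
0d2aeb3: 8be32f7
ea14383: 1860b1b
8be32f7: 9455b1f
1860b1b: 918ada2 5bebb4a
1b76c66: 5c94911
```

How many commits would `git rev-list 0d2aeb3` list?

Walking parent pointers from 0d2aeb3: reachable set = {0d2aeb3, 1860b1b, 1a0496c, 5bebb4a, 8be32f7, 918ada2, 9455b1f, a9204a8, ea14383}.
That is 9 commits.

9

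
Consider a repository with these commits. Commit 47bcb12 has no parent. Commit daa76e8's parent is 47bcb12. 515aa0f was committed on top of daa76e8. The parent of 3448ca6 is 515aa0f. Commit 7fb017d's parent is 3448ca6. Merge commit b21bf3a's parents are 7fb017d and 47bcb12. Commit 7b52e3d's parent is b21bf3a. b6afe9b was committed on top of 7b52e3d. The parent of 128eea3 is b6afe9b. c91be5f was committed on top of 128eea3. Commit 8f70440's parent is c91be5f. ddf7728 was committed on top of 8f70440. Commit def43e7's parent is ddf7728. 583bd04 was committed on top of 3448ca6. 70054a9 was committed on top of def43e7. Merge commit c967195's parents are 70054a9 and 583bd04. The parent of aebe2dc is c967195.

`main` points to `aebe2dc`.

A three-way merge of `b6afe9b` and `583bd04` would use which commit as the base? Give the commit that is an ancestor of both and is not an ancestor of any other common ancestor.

3448ca6

Ancestors of b6afe9b: {3448ca6, 47bcb12, 515aa0f, 7b52e3d, 7fb017d, b21bf3a, b6afe9b, daa76e8}.
Ancestors of 583bd04: {3448ca6, 47bcb12, 515aa0f, 583bd04, daa76e8}.
Common ancestors: {3448ca6, 47bcb12, 515aa0f, daa76e8}.
Among these, 3448ca6 is not an ancestor of any other common ancestor — it is the merge base.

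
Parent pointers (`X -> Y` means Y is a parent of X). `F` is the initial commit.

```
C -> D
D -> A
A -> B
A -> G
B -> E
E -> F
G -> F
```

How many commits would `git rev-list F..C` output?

Reachable from C: {A, B, C, D, E, F, G}.
Reachable from F: {F}.
In C's history but not F's: {A, B, C, D, E, G} — 6 commits.

6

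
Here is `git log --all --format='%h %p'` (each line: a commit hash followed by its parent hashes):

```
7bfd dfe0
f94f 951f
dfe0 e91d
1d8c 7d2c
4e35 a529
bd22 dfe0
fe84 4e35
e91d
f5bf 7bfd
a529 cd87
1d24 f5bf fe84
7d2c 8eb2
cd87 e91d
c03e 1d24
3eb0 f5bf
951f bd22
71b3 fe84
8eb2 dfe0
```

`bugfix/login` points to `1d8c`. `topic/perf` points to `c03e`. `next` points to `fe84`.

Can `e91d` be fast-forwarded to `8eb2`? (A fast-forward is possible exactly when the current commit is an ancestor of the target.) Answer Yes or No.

Yes

A fast-forward from e91d to 8eb2 is possible iff e91d is an ancestor of 8eb2.
Ancestors of 8eb2: {8eb2, dfe0, e91d}.
e91d is among them, so fast-forward is possible.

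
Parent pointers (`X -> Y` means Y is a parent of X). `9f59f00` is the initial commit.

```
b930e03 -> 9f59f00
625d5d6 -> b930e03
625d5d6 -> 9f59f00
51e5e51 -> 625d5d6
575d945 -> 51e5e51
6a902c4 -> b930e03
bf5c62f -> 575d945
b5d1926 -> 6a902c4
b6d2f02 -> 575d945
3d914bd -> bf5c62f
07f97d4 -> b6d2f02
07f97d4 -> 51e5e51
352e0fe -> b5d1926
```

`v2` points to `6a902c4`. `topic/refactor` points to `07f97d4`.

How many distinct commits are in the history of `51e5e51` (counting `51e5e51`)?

4

Walking parent pointers from 51e5e51: reachable set = {51e5e51, 625d5d6, 9f59f00, b930e03}.
That is 4 commits.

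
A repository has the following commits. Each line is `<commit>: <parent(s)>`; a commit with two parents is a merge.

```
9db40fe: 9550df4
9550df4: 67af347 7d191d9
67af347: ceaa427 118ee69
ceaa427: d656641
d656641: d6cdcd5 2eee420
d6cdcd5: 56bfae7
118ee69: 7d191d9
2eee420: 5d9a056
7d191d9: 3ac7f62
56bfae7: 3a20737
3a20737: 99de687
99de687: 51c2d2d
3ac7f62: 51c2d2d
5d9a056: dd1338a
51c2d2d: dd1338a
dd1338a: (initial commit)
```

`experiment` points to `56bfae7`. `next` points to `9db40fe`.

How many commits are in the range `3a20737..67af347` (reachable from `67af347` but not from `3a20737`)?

10

Reachable from 67af347: {118ee69, 2eee420, 3a20737, 3ac7f62, 51c2d2d, 56bfae7, 5d9a056, 67af347, 7d191d9, 99de687, ceaa427, d656641, d6cdcd5, dd1338a}.
Reachable from 3a20737: {3a20737, 51c2d2d, 99de687, dd1338a}.
In 67af347's history but not 3a20737's: {118ee69, 2eee420, 3ac7f62, 56bfae7, 5d9a056, 67af347, 7d191d9, ceaa427, d656641, d6cdcd5} — 10 commits.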